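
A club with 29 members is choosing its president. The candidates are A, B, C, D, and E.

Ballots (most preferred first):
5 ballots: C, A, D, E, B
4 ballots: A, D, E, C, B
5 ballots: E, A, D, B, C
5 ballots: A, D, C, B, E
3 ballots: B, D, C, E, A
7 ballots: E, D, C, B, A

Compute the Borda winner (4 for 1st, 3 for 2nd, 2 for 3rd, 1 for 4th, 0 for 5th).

D

A: 5×3 + 4×4 + 5×3 + 5×4 + 3×0 + 7×0 = 66
B: 5×0 + 4×0 + 5×1 + 5×1 + 3×4 + 7×1 = 29
C: 5×4 + 4×1 + 5×0 + 5×2 + 3×2 + 7×2 = 54
D: 5×2 + 4×3 + 5×2 + 5×3 + 3×3 + 7×3 = 77
E: 5×1 + 4×2 + 5×4 + 5×0 + 3×1 + 7×4 = 64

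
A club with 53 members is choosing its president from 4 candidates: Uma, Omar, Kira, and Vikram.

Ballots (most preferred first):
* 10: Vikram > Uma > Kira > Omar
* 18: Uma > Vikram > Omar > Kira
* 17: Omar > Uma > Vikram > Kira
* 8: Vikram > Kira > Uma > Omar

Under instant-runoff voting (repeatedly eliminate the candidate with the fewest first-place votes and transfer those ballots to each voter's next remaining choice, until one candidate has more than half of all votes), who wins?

Uma

Round 1: Uma 18, Omar 17, Kira 0, Vikram 18. Kira eliminated.
Round 2: Uma 18, Omar 17, Vikram 18. Omar eliminated.
Round 3: Uma 35, Vikram 18. Uma has a majority (≥27).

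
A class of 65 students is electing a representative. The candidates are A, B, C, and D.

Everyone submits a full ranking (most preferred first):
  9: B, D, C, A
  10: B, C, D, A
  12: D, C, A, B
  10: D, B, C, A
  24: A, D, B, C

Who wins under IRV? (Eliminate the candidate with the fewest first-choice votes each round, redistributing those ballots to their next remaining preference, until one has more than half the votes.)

D

Round 1: A 24, B 19, C 0, D 22. C eliminated.
Round 2: A 24, B 19, D 22. B eliminated.
Round 3: A 24, D 41. D has a majority (≥33).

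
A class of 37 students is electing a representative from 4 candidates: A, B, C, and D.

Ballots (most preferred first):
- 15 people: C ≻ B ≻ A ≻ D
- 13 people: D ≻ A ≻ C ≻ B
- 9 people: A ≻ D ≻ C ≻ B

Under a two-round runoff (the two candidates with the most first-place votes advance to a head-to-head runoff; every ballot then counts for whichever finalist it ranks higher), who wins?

D

Round 1 first-place votes: A 9, B 0, C 15, D 13. C and D advance.
Runoff: C is ranked above D on 15 ballots, D above C on 22.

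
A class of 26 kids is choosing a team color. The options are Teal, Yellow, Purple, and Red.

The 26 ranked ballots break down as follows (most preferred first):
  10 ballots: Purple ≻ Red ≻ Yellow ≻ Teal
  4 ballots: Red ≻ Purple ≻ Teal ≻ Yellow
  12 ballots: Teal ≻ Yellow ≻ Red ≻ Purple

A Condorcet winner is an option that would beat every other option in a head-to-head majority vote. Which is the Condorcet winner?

Red vs Teal: 14–12
Red vs Yellow: 14–12
Red vs Purple: 16–10
Red beats every other option.

Red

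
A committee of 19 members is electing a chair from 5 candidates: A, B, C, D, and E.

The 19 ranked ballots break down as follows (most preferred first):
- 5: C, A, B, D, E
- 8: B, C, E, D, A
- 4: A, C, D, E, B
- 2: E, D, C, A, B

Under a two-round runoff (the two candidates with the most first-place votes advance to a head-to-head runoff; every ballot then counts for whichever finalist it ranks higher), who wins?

Round 1 first-place votes: A 4, B 8, C 5, D 0, E 2. B and C advance.
Runoff: B is ranked above C on 8 ballots, C above B on 11.

C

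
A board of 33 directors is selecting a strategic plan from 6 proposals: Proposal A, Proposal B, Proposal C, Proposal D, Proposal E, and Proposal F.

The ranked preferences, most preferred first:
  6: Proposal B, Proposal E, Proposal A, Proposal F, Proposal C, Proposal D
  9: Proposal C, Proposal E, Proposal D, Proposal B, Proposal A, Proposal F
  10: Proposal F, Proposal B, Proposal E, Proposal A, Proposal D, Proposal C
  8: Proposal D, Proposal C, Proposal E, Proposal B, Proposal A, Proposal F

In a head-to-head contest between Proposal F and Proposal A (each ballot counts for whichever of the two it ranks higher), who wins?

Proposal F is ranked above Proposal A on 10 ballots; Proposal A above Proposal F on 23.

Proposal A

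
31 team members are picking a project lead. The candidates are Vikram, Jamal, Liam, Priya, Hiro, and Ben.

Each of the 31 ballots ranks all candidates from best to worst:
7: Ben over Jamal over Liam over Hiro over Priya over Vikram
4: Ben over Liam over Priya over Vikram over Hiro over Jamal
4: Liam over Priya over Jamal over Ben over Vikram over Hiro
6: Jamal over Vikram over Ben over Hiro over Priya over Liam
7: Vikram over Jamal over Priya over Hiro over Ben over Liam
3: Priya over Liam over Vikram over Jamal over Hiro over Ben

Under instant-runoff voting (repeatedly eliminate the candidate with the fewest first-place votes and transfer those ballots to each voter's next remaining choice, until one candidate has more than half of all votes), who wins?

Vikram

Round 1: Vikram 7, Jamal 6, Liam 4, Priya 3, Hiro 0, Ben 11. Hiro eliminated.
Round 2: Vikram 7, Jamal 6, Liam 4, Priya 3, Ben 11. Priya eliminated.
Round 3: Vikram 7, Jamal 6, Liam 7, Ben 11. Jamal eliminated.
Round 4: Vikram 13, Liam 7, Ben 11. Liam eliminated.
Round 5: Vikram 16, Ben 15. Vikram has a majority (≥16).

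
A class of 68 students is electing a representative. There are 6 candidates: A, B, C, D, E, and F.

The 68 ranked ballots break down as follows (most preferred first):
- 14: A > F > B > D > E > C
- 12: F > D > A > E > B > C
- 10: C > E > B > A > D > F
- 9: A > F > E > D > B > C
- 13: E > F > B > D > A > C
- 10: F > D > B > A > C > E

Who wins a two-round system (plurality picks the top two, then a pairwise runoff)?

Round 1 first-place votes: A 23, B 0, C 10, D 0, E 13, F 22. A and F advance.
Runoff: A is ranked above F on 33 ballots, F above A on 35.

F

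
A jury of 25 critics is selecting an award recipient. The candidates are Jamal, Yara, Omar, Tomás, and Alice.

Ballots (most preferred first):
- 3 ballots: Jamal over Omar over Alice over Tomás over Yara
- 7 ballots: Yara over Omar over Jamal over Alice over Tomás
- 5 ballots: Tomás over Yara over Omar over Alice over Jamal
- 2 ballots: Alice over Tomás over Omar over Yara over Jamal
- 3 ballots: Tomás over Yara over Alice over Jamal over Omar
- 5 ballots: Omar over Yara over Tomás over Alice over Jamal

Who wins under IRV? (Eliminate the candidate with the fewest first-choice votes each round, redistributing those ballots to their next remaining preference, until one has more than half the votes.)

Round 1: Jamal 3, Yara 7, Omar 5, Tomás 8, Alice 2. Alice eliminated.
Round 2: Jamal 3, Yara 7, Omar 5, Tomás 10. Jamal eliminated.
Round 3: Yara 7, Omar 8, Tomás 10. Yara eliminated.
Round 4: Omar 15, Tomás 10. Omar has a majority (≥13).

Omar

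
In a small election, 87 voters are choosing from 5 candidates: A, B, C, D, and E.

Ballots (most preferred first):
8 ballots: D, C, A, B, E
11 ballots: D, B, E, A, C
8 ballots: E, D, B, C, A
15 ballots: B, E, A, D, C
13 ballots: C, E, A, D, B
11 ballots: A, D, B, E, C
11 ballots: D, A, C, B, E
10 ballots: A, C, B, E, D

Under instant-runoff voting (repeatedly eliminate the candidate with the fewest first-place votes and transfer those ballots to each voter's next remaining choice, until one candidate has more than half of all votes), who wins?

A

Round 1: A 21, B 15, C 13, D 30, E 8. E eliminated.
Round 2: A 21, B 15, C 13, D 38. C eliminated.
Round 3: A 34, B 15, D 38. B eliminated.
Round 4: A 49, D 38. A has a majority (≥44).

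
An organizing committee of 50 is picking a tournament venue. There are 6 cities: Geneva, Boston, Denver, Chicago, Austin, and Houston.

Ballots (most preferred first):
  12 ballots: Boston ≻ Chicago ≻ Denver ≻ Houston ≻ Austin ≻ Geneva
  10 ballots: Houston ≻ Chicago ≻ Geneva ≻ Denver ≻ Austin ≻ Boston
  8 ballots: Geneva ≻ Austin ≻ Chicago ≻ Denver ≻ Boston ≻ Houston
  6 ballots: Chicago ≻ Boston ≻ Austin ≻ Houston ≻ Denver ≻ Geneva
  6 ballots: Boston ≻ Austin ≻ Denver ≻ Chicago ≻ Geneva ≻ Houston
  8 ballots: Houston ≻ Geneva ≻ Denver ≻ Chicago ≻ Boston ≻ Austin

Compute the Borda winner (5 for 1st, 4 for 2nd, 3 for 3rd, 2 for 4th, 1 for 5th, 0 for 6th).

Geneva: 12×0 + 10×3 + 8×5 + 6×0 + 6×1 + 8×4 = 108
Boston: 12×5 + 10×0 + 8×1 + 6×4 + 6×5 + 8×1 = 130
Denver: 12×3 + 10×2 + 8×2 + 6×1 + 6×3 + 8×3 = 120
Chicago: 12×4 + 10×4 + 8×3 + 6×5 + 6×2 + 8×2 = 170
Austin: 12×1 + 10×1 + 8×4 + 6×3 + 6×4 + 8×0 = 96
Houston: 12×2 + 10×5 + 8×0 + 6×2 + 6×0 + 8×5 = 126

Chicago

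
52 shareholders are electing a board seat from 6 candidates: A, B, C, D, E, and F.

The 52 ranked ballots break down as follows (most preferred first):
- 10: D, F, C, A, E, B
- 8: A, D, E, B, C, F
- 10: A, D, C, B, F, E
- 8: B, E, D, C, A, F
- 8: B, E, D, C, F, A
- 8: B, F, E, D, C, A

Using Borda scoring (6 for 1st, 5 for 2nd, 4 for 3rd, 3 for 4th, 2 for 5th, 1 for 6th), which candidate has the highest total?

A: 10×3 + 8×6 + 10×6 + 8×2 + 8×1 + 8×1 = 170
B: 10×1 + 8×3 + 10×3 + 8×6 + 8×6 + 8×6 = 208
C: 10×4 + 8×2 + 10×4 + 8×3 + 8×3 + 8×2 = 160
D: 10×6 + 8×5 + 10×5 + 8×4 + 8×4 + 8×3 = 238
E: 10×2 + 8×4 + 10×1 + 8×5 + 8×5 + 8×4 = 174
F: 10×5 + 8×1 + 10×2 + 8×1 + 8×2 + 8×5 = 142

D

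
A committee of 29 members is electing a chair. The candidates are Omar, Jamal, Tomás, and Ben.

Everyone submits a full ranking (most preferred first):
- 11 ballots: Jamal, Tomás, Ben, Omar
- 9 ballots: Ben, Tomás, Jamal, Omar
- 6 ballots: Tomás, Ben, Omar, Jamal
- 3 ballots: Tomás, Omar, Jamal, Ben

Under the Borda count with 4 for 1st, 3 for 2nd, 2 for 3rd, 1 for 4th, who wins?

Tomás

Omar: 11×1 + 9×1 + 6×2 + 3×3 = 41
Jamal: 11×4 + 9×2 + 6×1 + 3×2 = 74
Tomás: 11×3 + 9×3 + 6×4 + 3×4 = 96
Ben: 11×2 + 9×4 + 6×3 + 3×1 = 79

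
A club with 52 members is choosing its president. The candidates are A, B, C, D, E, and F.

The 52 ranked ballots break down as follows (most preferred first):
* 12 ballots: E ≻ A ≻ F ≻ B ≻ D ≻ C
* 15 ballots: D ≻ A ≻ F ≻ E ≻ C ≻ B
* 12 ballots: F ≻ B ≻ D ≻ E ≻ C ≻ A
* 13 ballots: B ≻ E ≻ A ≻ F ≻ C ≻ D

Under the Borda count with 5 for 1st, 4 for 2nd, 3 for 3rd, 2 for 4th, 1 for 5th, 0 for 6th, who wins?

A: 12×4 + 15×4 + 12×0 + 13×3 = 147
B: 12×2 + 15×0 + 12×4 + 13×5 = 137
C: 12×0 + 15×1 + 12×1 + 13×1 = 40
D: 12×1 + 15×5 + 12×3 + 13×0 = 123
E: 12×5 + 15×2 + 12×2 + 13×4 = 166
F: 12×3 + 15×3 + 12×5 + 13×2 = 167

F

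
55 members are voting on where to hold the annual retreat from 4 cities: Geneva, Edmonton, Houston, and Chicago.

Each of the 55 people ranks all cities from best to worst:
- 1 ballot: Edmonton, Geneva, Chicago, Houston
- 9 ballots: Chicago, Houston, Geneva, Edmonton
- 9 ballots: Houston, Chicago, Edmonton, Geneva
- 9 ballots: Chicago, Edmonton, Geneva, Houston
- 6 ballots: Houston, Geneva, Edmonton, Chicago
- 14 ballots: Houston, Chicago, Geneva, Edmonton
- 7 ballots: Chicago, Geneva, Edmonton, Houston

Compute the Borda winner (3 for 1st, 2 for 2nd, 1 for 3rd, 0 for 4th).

Geneva: 1×2 + 9×1 + 9×0 + 9×1 + 6×2 + 14×1 + 7×2 = 60
Edmonton: 1×3 + 9×0 + 9×1 + 9×2 + 6×1 + 14×0 + 7×1 = 43
Houston: 1×0 + 9×2 + 9×3 + 9×0 + 6×3 + 14×3 + 7×0 = 105
Chicago: 1×1 + 9×3 + 9×2 + 9×3 + 6×0 + 14×2 + 7×3 = 122

Chicago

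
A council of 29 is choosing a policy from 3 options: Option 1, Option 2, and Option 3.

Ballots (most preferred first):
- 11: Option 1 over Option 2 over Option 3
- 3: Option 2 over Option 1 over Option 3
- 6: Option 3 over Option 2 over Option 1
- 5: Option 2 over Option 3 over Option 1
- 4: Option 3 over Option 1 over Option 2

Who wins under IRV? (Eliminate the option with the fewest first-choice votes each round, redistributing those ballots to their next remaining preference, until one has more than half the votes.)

Round 1: Option 1 11, Option 2 8, Option 3 10. Option 2 eliminated.
Round 2: Option 1 14, Option 3 15. Option 3 has a majority (≥15).

Option 3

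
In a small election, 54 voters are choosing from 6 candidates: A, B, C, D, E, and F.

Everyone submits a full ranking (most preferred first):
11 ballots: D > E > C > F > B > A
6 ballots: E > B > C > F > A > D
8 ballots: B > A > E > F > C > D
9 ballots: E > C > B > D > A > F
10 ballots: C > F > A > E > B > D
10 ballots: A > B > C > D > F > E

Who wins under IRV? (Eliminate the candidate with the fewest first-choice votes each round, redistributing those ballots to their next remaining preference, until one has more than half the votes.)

Round 1: A 10, B 8, C 10, D 11, E 15, F 0. F eliminated.
Round 2: A 10, B 8, C 10, D 11, E 15. B eliminated.
Round 3: A 18, C 10, D 11, E 15. C eliminated.
Round 4: A 28, D 11, E 15. A has a majority (≥28).

A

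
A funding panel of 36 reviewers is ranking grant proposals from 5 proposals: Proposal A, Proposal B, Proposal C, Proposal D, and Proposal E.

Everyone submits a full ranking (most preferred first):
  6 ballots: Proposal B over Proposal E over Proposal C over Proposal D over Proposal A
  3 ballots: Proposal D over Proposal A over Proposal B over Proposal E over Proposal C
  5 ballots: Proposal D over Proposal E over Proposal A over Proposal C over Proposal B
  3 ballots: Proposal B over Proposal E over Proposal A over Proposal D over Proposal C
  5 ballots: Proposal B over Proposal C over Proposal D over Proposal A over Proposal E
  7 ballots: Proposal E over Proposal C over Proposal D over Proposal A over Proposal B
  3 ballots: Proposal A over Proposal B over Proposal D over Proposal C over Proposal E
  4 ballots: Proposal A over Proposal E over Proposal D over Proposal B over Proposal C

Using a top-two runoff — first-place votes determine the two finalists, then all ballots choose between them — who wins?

Round 1 first-place votes: Proposal A 7, Proposal B 14, Proposal C 0, Proposal D 8, Proposal E 7. Proposal B and Proposal D advance.
Runoff: Proposal B is ranked above Proposal D on 17 ballots, Proposal D above Proposal B on 19.

Proposal D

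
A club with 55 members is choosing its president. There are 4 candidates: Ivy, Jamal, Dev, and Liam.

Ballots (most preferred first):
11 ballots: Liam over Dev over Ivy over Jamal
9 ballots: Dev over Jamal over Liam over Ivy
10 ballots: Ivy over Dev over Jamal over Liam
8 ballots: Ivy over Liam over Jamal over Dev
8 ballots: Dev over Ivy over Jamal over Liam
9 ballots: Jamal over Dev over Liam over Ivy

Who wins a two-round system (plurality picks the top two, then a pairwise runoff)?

Dev

Round 1 first-place votes: Ivy 18, Jamal 9, Dev 17, Liam 11. Ivy and Dev advance.
Runoff: Ivy is ranked above Dev on 18 ballots, Dev above Ivy on 37.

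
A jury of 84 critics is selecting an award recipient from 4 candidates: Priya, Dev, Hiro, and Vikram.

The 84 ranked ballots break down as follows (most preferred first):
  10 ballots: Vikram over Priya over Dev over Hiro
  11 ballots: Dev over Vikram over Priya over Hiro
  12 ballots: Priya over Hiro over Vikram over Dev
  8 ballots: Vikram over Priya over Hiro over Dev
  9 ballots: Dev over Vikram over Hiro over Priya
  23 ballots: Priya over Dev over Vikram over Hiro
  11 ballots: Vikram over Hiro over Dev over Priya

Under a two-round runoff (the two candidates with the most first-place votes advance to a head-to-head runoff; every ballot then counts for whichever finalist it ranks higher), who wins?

Vikram

Round 1 first-place votes: Priya 35, Dev 20, Hiro 0, Vikram 29. Priya and Vikram advance.
Runoff: Priya is ranked above Vikram on 35 ballots, Vikram above Priya on 49.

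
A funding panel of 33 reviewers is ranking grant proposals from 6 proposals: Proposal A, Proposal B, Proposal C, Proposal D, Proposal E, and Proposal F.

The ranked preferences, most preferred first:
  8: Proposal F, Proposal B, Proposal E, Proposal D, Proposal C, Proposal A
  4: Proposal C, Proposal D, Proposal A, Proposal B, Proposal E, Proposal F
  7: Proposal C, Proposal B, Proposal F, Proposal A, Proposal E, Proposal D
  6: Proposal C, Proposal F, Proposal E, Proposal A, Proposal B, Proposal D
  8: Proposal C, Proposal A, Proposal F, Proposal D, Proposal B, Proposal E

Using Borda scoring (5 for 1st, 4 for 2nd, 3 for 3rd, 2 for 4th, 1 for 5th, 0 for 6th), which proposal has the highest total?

Proposal C

Proposal A: 8×0 + 4×3 + 7×2 + 6×2 + 8×4 = 70
Proposal B: 8×4 + 4×2 + 7×4 + 6×1 + 8×1 = 82
Proposal C: 8×1 + 4×5 + 7×5 + 6×5 + 8×5 = 133
Proposal D: 8×2 + 4×4 + 7×0 + 6×0 + 8×2 = 48
Proposal E: 8×3 + 4×1 + 7×1 + 6×3 + 8×0 = 53
Proposal F: 8×5 + 4×0 + 7×3 + 6×4 + 8×3 = 109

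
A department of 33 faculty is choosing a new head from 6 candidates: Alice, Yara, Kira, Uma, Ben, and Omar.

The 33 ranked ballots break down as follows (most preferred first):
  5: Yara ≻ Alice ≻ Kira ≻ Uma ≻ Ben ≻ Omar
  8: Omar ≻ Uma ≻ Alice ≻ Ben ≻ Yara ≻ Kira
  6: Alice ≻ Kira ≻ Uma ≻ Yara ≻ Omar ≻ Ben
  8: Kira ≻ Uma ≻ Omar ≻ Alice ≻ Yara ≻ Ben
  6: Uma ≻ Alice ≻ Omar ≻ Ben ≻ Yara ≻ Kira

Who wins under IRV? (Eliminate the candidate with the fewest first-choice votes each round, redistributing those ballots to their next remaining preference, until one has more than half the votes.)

Alice

Round 1: Alice 6, Yara 5, Kira 8, Uma 6, Ben 0, Omar 8. Ben eliminated.
Round 2: Alice 6, Yara 5, Kira 8, Uma 6, Omar 8. Yara eliminated.
Round 3: Alice 11, Kira 8, Uma 6, Omar 8. Uma eliminated.
Round 4: Alice 17, Kira 8, Omar 8. Alice has a majority (≥17).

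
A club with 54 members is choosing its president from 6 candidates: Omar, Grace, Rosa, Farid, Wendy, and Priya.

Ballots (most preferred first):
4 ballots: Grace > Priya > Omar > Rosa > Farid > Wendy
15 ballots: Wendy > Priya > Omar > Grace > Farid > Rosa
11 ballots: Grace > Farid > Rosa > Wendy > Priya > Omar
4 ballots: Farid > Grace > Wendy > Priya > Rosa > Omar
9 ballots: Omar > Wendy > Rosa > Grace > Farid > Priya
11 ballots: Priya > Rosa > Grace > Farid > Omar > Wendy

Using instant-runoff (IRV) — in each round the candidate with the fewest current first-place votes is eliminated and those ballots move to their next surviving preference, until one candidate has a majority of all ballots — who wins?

Grace

Round 1: Omar 9, Grace 15, Rosa 0, Farid 4, Wendy 15, Priya 11. Rosa eliminated.
Round 2: Omar 9, Grace 15, Farid 4, Wendy 15, Priya 11. Farid eliminated.
Round 3: Omar 9, Grace 19, Wendy 15, Priya 11. Omar eliminated.
Round 4: Grace 19, Wendy 24, Priya 11. Priya eliminated.
Round 5: Grace 30, Wendy 24. Grace has a majority (≥28).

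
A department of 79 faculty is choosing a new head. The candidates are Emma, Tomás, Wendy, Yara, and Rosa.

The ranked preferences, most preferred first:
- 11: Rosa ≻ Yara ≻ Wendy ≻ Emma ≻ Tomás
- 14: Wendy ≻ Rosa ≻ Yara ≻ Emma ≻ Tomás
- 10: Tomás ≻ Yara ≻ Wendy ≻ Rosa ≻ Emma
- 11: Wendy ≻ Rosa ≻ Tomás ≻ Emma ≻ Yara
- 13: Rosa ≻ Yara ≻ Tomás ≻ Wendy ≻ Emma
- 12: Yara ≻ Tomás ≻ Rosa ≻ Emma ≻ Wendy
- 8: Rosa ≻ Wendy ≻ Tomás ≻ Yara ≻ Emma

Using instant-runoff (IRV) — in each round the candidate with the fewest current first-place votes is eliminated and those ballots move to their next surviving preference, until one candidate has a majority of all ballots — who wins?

Round 1: Emma 0, Tomás 10, Wendy 25, Yara 12, Rosa 32. Emma eliminated.
Round 2: Tomás 10, Wendy 25, Yara 12, Rosa 32. Tomás eliminated.
Round 3: Wendy 25, Yara 22, Rosa 32. Yara eliminated.
Round 4: Wendy 35, Rosa 44. Rosa has a majority (≥40).

Rosa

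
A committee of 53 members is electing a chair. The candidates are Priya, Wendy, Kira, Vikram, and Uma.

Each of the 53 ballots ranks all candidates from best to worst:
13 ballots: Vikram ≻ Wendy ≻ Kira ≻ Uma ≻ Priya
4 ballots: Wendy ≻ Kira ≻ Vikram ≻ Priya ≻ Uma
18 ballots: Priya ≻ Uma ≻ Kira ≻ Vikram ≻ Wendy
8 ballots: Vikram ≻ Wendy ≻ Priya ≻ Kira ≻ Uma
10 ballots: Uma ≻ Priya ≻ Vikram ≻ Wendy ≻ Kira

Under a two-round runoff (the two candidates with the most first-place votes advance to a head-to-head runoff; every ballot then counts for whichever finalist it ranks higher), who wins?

Priya

Round 1 first-place votes: Priya 18, Wendy 4, Kira 0, Vikram 21, Uma 10. Vikram and Priya advance.
Runoff: Vikram is ranked above Priya on 25 ballots, Priya above Vikram on 28.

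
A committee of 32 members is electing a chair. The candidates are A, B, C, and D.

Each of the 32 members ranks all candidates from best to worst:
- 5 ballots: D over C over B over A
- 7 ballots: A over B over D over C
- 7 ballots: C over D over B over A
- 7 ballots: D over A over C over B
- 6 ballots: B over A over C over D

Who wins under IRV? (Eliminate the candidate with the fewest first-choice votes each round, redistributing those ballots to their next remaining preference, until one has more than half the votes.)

Round 1: A 7, B 6, C 7, D 12. B eliminated.
Round 2: A 13, C 7, D 12. C eliminated.
Round 3: A 13, D 19. D has a majority (≥17).

D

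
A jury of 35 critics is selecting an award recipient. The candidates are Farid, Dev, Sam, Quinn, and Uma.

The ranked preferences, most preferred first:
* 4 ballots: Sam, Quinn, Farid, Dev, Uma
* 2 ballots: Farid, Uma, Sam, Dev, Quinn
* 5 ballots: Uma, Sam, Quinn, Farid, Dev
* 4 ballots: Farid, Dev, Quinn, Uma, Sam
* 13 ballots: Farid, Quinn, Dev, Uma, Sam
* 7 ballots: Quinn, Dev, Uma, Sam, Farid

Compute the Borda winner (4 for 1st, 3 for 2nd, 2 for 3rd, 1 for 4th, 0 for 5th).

Quinn

Farid: 4×2 + 2×4 + 5×1 + 4×4 + 13×4 + 7×0 = 89
Dev: 4×1 + 2×1 + 5×0 + 4×3 + 13×2 + 7×3 = 65
Sam: 4×4 + 2×2 + 5×3 + 4×0 + 13×0 + 7×1 = 42
Quinn: 4×3 + 2×0 + 5×2 + 4×2 + 13×3 + 7×4 = 97
Uma: 4×0 + 2×3 + 5×4 + 4×1 + 13×1 + 7×2 = 57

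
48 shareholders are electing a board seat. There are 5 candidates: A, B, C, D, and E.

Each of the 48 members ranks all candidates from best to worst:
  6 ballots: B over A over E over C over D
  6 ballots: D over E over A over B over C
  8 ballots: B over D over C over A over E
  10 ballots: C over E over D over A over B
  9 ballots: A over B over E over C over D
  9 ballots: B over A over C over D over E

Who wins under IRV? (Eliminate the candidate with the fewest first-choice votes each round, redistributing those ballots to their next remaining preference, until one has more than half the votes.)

Round 1: A 9, B 23, C 10, D 6, E 0. E eliminated.
Round 2: A 9, B 23, C 10, D 6. D eliminated.
Round 3: A 15, B 23, C 10. C eliminated.
Round 4: A 25, B 23. A has a majority (≥25).

A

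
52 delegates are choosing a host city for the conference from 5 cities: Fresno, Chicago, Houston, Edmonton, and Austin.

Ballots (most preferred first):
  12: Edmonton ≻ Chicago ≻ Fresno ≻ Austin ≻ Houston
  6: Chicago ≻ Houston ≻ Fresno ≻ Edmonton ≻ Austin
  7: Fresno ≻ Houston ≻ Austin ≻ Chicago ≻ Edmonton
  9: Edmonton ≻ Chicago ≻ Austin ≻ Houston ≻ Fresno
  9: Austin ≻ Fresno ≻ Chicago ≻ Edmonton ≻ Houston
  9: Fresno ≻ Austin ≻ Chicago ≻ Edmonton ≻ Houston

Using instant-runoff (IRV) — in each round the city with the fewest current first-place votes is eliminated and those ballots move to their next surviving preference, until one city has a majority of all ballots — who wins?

Fresno

Round 1: Fresno 16, Chicago 6, Houston 0, Edmonton 21, Austin 9. Houston eliminated.
Round 2: Fresno 16, Chicago 6, Edmonton 21, Austin 9. Chicago eliminated.
Round 3: Fresno 22, Edmonton 21, Austin 9. Austin eliminated.
Round 4: Fresno 31, Edmonton 21. Fresno has a majority (≥27).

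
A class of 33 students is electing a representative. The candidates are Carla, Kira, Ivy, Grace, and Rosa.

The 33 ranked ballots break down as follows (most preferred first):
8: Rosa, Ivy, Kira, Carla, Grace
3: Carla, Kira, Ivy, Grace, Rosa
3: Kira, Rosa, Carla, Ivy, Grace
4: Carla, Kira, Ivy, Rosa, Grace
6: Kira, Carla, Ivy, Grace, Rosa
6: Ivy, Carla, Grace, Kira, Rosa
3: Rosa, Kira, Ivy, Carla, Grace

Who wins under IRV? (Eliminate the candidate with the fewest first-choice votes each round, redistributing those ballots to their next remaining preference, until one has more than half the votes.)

Round 1: Carla 7, Kira 9, Ivy 6, Grace 0, Rosa 11. Grace eliminated.
Round 2: Carla 7, Kira 9, Ivy 6, Rosa 11. Ivy eliminated.
Round 3: Carla 13, Kira 9, Rosa 11. Kira eliminated.
Round 4: Carla 19, Rosa 14. Carla has a majority (≥17).

Carla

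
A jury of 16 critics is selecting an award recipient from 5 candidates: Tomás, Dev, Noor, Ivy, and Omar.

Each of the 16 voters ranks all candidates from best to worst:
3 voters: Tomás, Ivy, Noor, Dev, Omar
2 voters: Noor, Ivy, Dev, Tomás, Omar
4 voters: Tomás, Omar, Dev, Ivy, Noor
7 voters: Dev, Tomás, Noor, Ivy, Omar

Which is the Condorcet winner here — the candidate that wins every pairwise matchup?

Dev vs Tomás: 9–7
Dev vs Noor: 11–5
Dev vs Ivy: 11–5
Dev vs Omar: 12–4
Dev beats every other candidate.

Dev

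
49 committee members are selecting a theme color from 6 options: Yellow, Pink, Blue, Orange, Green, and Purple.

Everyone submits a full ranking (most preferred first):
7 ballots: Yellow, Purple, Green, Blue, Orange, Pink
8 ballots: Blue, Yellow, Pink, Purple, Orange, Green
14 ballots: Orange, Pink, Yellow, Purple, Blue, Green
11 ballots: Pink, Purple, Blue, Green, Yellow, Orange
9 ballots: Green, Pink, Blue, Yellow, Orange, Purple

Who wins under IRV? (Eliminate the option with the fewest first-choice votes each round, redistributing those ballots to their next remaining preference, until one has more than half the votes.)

Pink

Round 1: Yellow 7, Pink 11, Blue 8, Orange 14, Green 9, Purple 0. Purple eliminated.
Round 2: Yellow 7, Pink 11, Blue 8, Orange 14, Green 9. Yellow eliminated.
Round 3: Pink 11, Blue 8, Orange 14, Green 16. Blue eliminated.
Round 4: Pink 19, Orange 14, Green 16. Orange eliminated.
Round 5: Pink 33, Green 16. Pink has a majority (≥25).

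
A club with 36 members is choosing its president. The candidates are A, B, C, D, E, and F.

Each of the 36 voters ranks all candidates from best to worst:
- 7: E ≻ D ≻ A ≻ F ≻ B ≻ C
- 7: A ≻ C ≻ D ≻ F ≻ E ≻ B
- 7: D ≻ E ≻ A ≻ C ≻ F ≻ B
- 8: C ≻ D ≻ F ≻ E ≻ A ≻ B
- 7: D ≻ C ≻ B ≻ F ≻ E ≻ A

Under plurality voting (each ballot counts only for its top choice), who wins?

D

First-place votes: A 7, B 0, C 8, D 14, E 7, F 0.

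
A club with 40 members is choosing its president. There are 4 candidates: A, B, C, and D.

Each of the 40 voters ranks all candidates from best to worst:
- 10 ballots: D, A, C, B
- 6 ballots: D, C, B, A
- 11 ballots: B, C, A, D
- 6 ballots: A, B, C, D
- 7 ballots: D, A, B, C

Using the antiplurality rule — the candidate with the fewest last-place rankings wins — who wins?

A

Last-place votes: A 6, B 10, C 7, D 17.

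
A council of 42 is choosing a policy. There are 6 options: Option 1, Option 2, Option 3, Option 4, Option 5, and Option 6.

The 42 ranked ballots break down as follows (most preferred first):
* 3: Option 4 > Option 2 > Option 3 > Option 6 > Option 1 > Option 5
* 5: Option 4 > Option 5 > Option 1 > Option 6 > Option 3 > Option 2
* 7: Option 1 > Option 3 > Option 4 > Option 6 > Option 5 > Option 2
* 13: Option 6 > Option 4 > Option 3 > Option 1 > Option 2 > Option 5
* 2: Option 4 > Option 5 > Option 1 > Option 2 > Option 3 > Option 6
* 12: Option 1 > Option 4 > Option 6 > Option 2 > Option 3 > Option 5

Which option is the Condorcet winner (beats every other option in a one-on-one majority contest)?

Option 4

Option 4 vs Option 1: 23–19
Option 4 vs Option 2: 42–0
Option 4 vs Option 3: 35–7
Option 4 vs Option 5: 42–0
Option 4 vs Option 6: 29–13
Option 4 beats every other option.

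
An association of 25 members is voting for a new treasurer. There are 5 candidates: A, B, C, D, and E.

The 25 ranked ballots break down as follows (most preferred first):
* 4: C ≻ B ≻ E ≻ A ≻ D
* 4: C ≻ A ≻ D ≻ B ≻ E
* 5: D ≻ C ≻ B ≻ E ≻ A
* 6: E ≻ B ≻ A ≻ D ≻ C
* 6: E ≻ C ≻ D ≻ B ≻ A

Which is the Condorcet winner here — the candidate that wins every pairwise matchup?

C

C vs A: 19–6
C vs B: 19–6
C vs D: 14–11
C vs E: 13–12
C beats every other candidate.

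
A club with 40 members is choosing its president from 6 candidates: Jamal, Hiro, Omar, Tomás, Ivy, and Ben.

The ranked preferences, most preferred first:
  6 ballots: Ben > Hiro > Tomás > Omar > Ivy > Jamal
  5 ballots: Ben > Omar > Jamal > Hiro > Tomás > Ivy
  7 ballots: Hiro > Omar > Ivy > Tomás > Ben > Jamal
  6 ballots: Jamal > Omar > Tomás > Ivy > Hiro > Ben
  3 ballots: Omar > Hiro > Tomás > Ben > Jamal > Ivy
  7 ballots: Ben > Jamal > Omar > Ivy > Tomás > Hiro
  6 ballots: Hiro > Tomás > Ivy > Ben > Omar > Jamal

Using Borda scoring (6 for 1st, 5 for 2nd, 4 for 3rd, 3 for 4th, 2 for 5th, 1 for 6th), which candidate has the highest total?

Jamal: 6×1 + 5×4 + 7×1 + 6×6 + 3×2 + 7×5 + 6×1 = 116
Hiro: 6×5 + 5×3 + 7×6 + 6×2 + 3×5 + 7×1 + 6×6 = 157
Omar: 6×3 + 5×5 + 7×5 + 6×5 + 3×6 + 7×4 + 6×2 = 166
Tomás: 6×4 + 5×2 + 7×3 + 6×4 + 3×4 + 7×2 + 6×5 = 135
Ivy: 6×2 + 5×1 + 7×4 + 6×3 + 3×1 + 7×3 + 6×4 = 111
Ben: 6×6 + 5×6 + 7×2 + 6×1 + 3×3 + 7×6 + 6×3 = 155

Omar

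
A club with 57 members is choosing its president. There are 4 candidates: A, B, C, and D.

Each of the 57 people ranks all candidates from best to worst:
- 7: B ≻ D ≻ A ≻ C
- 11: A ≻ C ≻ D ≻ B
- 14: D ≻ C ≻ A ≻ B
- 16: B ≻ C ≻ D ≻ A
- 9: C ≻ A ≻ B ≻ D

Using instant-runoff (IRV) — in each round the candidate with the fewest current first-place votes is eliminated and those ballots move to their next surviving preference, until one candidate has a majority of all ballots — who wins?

Round 1: A 11, B 23, C 9, D 14. C eliminated.
Round 2: A 20, B 23, D 14. D eliminated.
Round 3: A 34, B 23. A has a majority (≥29).

A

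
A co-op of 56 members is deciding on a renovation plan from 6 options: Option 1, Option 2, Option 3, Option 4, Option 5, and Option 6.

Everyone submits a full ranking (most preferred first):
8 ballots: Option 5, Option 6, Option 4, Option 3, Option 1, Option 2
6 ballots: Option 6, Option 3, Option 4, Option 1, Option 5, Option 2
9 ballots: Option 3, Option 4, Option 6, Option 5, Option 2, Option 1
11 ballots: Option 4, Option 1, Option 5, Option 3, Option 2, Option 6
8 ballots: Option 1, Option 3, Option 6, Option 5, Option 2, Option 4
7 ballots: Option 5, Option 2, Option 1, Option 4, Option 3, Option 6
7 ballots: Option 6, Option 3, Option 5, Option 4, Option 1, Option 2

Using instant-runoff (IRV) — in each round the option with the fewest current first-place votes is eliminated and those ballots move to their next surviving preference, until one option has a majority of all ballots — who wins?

Round 1: Option 1 8, Option 2 0, Option 3 9, Option 4 11, Option 5 15, Option 6 13. Option 2 eliminated.
Round 2: Option 1 8, Option 3 9, Option 4 11, Option 5 15, Option 6 13. Option 1 eliminated.
Round 3: Option 3 17, Option 4 11, Option 5 15, Option 6 13. Option 4 eliminated.
Round 4: Option 3 17, Option 5 26, Option 6 13. Option 6 eliminated.
Round 5: Option 3 30, Option 5 26. Option 3 has a majority (≥29).

Option 3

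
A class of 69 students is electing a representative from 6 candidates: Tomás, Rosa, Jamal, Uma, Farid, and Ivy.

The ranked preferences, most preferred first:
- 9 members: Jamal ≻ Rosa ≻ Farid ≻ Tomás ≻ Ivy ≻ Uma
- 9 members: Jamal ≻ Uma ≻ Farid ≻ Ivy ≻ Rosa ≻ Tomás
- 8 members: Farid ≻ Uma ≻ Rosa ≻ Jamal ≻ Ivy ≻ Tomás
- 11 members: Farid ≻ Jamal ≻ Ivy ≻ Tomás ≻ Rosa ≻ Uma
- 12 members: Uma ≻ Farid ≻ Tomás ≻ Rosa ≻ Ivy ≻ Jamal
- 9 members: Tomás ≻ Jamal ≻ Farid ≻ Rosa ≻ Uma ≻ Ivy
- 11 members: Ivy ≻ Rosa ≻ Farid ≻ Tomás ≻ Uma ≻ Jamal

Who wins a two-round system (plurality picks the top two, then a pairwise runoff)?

Farid

Round 1 first-place votes: Tomás 9, Rosa 0, Jamal 18, Uma 12, Farid 19, Ivy 11. Farid and Jamal advance.
Runoff: Farid is ranked above Jamal on 42 ballots, Jamal above Farid on 27.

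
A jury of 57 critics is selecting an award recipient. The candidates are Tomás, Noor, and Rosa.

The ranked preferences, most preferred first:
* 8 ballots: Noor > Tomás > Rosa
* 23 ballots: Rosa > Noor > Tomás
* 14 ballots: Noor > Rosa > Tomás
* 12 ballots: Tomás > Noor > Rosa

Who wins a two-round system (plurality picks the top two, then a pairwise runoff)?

Noor

Round 1 first-place votes: Tomás 12, Noor 22, Rosa 23. Rosa and Noor advance.
Runoff: Rosa is ranked above Noor on 23 ballots, Noor above Rosa on 34.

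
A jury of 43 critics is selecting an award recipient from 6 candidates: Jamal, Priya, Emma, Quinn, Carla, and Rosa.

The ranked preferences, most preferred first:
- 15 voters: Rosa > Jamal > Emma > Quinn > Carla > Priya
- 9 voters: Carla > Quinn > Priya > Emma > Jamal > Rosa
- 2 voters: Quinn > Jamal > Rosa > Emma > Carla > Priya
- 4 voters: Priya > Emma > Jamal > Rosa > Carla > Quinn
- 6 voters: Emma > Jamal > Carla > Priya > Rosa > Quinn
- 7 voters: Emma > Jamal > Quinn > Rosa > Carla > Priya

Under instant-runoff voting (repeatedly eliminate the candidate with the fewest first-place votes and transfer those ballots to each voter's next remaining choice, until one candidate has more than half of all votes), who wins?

Round 1: Jamal 0, Priya 4, Emma 13, Quinn 2, Carla 9, Rosa 15. Jamal eliminated.
Round 2: Priya 4, Emma 13, Quinn 2, Carla 9, Rosa 15. Quinn eliminated.
Round 3: Priya 4, Emma 13, Carla 9, Rosa 17. Priya eliminated.
Round 4: Emma 17, Carla 9, Rosa 17. Carla eliminated.
Round 5: Emma 26, Rosa 17. Emma has a majority (≥22).

Emma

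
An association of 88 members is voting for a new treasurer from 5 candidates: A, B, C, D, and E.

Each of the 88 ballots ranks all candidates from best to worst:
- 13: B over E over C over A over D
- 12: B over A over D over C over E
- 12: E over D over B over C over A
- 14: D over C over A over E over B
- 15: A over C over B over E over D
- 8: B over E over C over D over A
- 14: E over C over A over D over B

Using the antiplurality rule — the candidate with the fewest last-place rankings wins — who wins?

C

Last-place votes: A 20, B 28, C 0, D 28, E 12.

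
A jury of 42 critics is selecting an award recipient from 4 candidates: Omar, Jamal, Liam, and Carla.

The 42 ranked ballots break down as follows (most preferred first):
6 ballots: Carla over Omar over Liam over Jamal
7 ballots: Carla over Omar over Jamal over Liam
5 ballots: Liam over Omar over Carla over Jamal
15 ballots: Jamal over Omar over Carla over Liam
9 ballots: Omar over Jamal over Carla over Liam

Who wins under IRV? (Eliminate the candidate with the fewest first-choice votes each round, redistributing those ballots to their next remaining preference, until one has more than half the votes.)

Round 1: Omar 9, Jamal 15, Liam 5, Carla 13. Liam eliminated.
Round 2: Omar 14, Jamal 15, Carla 13. Carla eliminated.
Round 3: Omar 27, Jamal 15. Omar has a majority (≥22).

Omar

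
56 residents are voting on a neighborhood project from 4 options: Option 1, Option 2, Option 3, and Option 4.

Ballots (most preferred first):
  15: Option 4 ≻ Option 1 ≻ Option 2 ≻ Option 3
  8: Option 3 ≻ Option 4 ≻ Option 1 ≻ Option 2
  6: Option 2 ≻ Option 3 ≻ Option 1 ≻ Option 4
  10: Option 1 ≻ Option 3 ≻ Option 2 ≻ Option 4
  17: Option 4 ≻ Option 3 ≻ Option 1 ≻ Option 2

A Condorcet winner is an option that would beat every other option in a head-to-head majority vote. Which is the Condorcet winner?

Option 4

Option 4 vs Option 1: 40–16
Option 4 vs Option 2: 40–16
Option 4 vs Option 3: 32–24
Option 4 beats every other option.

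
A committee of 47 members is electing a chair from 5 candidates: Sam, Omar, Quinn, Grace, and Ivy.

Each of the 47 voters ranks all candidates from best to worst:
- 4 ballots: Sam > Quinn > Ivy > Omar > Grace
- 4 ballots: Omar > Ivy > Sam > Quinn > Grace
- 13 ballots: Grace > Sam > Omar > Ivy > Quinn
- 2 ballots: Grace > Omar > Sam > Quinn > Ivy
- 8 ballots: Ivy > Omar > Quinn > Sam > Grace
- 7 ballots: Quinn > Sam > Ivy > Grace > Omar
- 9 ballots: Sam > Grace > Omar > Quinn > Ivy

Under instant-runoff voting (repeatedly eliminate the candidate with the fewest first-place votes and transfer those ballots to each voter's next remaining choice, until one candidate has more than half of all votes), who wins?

Sam

Round 1: Sam 13, Omar 4, Quinn 7, Grace 15, Ivy 8. Omar eliminated.
Round 2: Sam 13, Quinn 7, Grace 15, Ivy 12. Quinn eliminated.
Round 3: Sam 20, Grace 15, Ivy 12. Ivy eliminated.
Round 4: Sam 32, Grace 15. Sam has a majority (≥24).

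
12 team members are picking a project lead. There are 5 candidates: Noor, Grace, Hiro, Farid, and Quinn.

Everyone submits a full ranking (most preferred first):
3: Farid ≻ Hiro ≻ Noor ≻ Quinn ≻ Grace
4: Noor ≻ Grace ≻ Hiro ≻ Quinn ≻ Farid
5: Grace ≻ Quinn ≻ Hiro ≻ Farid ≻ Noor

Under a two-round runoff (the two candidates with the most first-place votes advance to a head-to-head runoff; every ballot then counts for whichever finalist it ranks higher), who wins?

Round 1 first-place votes: Noor 4, Grace 5, Hiro 0, Farid 3, Quinn 0. Grace and Noor advance.
Runoff: Grace is ranked above Noor on 5 ballots, Noor above Grace on 7.

Noor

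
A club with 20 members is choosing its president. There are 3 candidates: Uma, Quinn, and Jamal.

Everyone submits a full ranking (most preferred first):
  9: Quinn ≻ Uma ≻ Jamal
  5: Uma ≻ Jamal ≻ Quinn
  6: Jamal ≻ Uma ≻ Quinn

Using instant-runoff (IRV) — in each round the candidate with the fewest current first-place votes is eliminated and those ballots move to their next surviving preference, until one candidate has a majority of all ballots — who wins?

Round 1: Uma 5, Quinn 9, Jamal 6. Uma eliminated.
Round 2: Quinn 9, Jamal 11. Jamal has a majority (≥11).

Jamal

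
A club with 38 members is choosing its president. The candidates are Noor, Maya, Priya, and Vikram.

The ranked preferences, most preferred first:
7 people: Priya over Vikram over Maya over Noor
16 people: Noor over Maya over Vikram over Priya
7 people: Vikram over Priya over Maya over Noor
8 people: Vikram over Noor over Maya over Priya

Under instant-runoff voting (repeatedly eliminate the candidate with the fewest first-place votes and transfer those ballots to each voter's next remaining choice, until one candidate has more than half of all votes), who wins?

Round 1: Noor 16, Maya 0, Priya 7, Vikram 15. Maya eliminated.
Round 2: Noor 16, Priya 7, Vikram 15. Priya eliminated.
Round 3: Noor 16, Vikram 22. Vikram has a majority (≥20).

Vikram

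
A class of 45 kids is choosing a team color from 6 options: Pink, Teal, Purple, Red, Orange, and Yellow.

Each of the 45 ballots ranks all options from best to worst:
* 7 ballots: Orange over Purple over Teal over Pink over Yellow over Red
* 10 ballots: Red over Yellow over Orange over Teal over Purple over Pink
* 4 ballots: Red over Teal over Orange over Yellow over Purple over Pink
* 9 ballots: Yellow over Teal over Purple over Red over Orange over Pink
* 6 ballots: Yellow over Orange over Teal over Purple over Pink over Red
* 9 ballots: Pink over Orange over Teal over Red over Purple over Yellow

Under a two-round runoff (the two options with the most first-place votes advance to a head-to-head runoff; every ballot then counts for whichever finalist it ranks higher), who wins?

Red

Round 1 first-place votes: Pink 9, Teal 0, Purple 0, Red 14, Orange 7, Yellow 15. Yellow and Red advance.
Runoff: Yellow is ranked above Red on 22 ballots, Red above Yellow on 23.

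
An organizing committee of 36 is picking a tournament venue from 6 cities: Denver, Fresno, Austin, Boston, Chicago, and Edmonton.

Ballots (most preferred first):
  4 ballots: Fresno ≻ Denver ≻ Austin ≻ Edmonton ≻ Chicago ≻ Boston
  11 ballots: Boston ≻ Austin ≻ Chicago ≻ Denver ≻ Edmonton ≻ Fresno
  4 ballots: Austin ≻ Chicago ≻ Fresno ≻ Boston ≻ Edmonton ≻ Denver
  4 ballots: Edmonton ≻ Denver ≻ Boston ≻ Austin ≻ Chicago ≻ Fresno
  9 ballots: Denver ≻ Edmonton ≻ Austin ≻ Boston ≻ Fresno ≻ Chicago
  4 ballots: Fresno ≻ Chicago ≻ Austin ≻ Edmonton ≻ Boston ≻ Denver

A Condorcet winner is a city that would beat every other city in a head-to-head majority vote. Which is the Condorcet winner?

Austin

Austin vs Denver: 19–17
Austin vs Fresno: 28–8
Austin vs Boston: 21–15
Austin vs Chicago: 32–4
Austin vs Edmonton: 23–13
Austin beats every other city.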